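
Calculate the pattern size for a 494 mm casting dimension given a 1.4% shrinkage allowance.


Formula: L_pattern = L_casting * (1 + shrinkage_rate/100)
Shrinkage factor = 1 + 1.4/100 = 1.014
L_pattern = 494 mm * 1.014 = 500.9160 mm

Answer: 500.9160 mm


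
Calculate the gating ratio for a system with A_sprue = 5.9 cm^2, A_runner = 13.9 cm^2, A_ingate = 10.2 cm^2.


Sprue:Runner:Ingate = 1 : 13.9/5.9 : 10.2/5.9 = 1:2.36:1.73


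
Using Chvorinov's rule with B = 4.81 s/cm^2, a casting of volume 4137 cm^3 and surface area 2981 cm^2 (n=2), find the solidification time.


Formula: t_s = B * (V/A)^n  (Chvorinov's rule, n=2)
Modulus M = V/A = 4137/2981 = 1.387789 cm
M^2 = 1.387789^2 = 1.925958 cm^2
t_s = 4.81 * 1.925958 = 9.2639 s

Answer: 9.2639 s


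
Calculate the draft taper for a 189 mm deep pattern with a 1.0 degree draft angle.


Formula: taper = depth * tan(draft_angle)
tan(1.0 deg) = 0.0174551
taper = 189 mm * 0.0174551 = 3.2990 mm

Answer: 3.2990 mm


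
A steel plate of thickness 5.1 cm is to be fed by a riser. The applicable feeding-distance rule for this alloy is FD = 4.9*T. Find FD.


Formula: FD = 4.9 * T  (riser feeding-distance rule)
FD = 4.9 * 5.1 cm = 24.9900 cm

24.9900 cm


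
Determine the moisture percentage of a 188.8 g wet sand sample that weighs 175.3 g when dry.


Formula: MC = (W_wet - W_dry) / W_wet * 100
Water mass = 188.8 - 175.3 = 13.5 g
MC = 13.5 / 188.8 * 100 = 7.1504%

Answer: 7.1504%


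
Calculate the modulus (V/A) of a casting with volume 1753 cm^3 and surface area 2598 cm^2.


Formula: Casting Modulus M = V / A
M = 1753 cm^3 / 2598 cm^2 = 0.6747 cm

0.6747 cm


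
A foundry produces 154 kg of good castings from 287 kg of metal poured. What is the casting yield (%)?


Formula: Casting Yield = (W_good / W_total) * 100
Yield = (154 kg / 287 kg) * 100 = 53.6585%

Final answer: 53.6585%


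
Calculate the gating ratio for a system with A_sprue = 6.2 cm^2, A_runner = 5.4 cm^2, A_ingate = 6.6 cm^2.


Sprue:Runner:Ingate = 1 : 5.4/6.2 : 6.6/6.2 = 1:0.87:1.06

1:0.87:1.06


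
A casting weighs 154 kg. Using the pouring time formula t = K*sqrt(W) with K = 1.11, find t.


Formula: t = K * sqrt(W)
sqrt(W) = sqrt(154) = 12.40967
t = 1.11 * 12.40967 = 13.7747 s


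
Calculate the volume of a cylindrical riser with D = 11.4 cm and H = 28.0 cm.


Formula: V = pi * (D/2)^2 * H  (cylinder volume)
Radius = D/2 = 11.4/2 = 5.7 cm
V = pi * 5.7^2 * 28.0 = 2857.9697 cm^3


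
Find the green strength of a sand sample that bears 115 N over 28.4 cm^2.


Formula: Compressive Strength = Force / Area
Strength = 115 N / 28.4 cm^2 = 4.0493 N/cm^2


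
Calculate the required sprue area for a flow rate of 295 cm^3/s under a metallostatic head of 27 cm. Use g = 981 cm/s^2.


Formula: v = sqrt(2*g*h), A = Q/v
Velocity: v = sqrt(2 * 981 * 27) = sqrt(52974) = 230.1608 cm/s
Sprue area: A = Q / v = 295 / 230.1608 = 1.2817 cm^2


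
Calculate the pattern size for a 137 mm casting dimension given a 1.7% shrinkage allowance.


Formula: L_pattern = L_casting * (1 + shrinkage_rate/100)
Shrinkage factor = 1 + 1.7/100 = 1.017
L_pattern = 137 mm * 1.017 = 139.3290 mm

Answer: 139.3290 mm


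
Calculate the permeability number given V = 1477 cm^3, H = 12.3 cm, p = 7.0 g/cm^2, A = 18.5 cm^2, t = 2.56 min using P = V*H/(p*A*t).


Formula: Permeability Number P = (V * H) / (p * A * t)
Numerator: V * H = 1477 * 12.3 = 18167.1
Denominator: p * A * t = 7.0 * 18.5 * 2.56 = 331.52
P = 18167.1 / 331.52 = 54.7994


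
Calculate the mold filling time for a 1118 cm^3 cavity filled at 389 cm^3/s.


Formula: t_fill = V_mold / Q_flow
t = 1118 cm^3 / 389 cm^3/s = 2.8740 s

Final answer: 2.8740 s


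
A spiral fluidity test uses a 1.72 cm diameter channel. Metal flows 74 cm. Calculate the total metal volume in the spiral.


Formula: V = pi * (d/2)^2 * L  (cylinder volume)
Radius = 1.72/2 = 0.86 cm
V = pi * 0.86^2 * 74 = 171.9406 cm^3

171.9406 cm^3


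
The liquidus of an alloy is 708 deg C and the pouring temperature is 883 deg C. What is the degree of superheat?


Formula: Superheat = T_pour - T_melt
Superheat = 883 - 708 = 175 deg C

175 deg C


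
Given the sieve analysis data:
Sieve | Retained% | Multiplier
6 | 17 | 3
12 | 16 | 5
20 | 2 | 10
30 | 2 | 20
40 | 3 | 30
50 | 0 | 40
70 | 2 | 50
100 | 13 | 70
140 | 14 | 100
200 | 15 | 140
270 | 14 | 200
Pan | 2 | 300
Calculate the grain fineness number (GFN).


Formula: GFN = sum(pct * multiplier) / sum(pct)
sum(pct * multiplier) = 8191
sum(pct) = 100
GFN = 8191 / 100 = 81.91

Final answer: 81.91


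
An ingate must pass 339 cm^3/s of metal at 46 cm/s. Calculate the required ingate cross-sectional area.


Formula: A_ingate = Q / v  (continuity equation)
A = 339 cm^3/s / 46 cm/s = 7.3696 cm^2

Final answer: 7.3696 cm^2


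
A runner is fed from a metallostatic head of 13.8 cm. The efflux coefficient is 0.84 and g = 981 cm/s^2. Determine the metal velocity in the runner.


Formula: v = Cd * sqrt(2 * g * h)  (Torricelli with discharge coefficient)
2*g*h = 2 * 981 * 13.8 = 27075.6 cm^2/s^2
sqrt(27075.6) = 164.54665 cm/s
v = 0.84 * 164.54665 = 138.2192 cm/s

Answer: 138.2192 cm/s


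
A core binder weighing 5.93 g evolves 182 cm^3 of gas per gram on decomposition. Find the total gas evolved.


Formula: V_gas = W_binder * gas_evolution_rate
V = 5.93 g * 182 cm^3/g = 1079.2600 cm^3

Final answer: 1079.2600 cm^3


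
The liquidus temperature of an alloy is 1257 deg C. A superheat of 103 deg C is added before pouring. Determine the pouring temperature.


Formula: T_pour = T_melt + Superheat
T_pour = 1257 + 103 = 1360 deg C

1360 deg C


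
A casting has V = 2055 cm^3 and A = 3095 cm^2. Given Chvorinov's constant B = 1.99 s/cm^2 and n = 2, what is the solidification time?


Formula: t_s = B * (V/A)^n  (Chvorinov's rule, n=2)
Modulus M = V/A = 2055/3095 = 0.663974 cm
M^2 = 0.663974^2 = 0.440861 cm^2
t_s = 1.99 * 0.440861 = 0.8773 s

0.8773 s


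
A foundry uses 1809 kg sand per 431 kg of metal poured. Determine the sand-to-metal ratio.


Formula: Sand-to-Metal Ratio = W_sand / W_metal
Ratio = 1809 kg / 431 kg = 4.1972

Final answer: 4.1972


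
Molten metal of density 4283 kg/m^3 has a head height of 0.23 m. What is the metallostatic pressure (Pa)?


Formula: P = rho * g * h
rho * g = 4283 * 9.81 = 42016.23 N/m^3
P = 42016.23 * 0.23 = 9663.7329 Pa

Final answer: 9663.7329 Pa


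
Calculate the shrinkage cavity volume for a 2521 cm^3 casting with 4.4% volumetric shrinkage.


Formula: V_shrink = V_casting * shrinkage_pct / 100
V_shrink = 2521 cm^3 * 4.4 / 100 = 110.9240 cm^3

Final answer: 110.9240 cm^3


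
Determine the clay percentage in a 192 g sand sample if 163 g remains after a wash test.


Formula: Clay% = (W_total - W_washed) / W_total * 100
Clay mass = 192 - 163 = 29 g
Clay% = 29 / 192 * 100 = 15.1042%

Answer: 15.1042%


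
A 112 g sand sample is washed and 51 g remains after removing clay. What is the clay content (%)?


Formula: Clay% = (W_total - W_washed) / W_total * 100
Clay mass = 112 - 51 = 61 g
Clay% = 61 / 112 * 100 = 54.4643%

Answer: 54.4643%


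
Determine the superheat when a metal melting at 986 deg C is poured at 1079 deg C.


Formula: Superheat = T_pour - T_melt
Superheat = 1079 - 986 = 93 deg C

Answer: 93 deg C


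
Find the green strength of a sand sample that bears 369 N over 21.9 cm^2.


Formula: Compressive Strength = Force / Area
Strength = 369 N / 21.9 cm^2 = 16.8493 N/cm^2

Answer: 16.8493 N/cm^2


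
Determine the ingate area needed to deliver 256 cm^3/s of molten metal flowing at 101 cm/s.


Formula: A_ingate = Q / v  (continuity equation)
A = 256 cm^3/s / 101 cm/s = 2.5347 cm^2

Answer: 2.5347 cm^2


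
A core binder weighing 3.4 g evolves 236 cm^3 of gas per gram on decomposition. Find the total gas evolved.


Formula: V_gas = W_binder * gas_evolution_rate
V = 3.4 g * 236 cm^3/g = 802.4000 cm^3

Final answer: 802.4000 cm^3


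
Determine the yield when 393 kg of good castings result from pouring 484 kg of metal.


Formula: Casting Yield = (W_good / W_total) * 100
Yield = (393 kg / 484 kg) * 100 = 81.1983%


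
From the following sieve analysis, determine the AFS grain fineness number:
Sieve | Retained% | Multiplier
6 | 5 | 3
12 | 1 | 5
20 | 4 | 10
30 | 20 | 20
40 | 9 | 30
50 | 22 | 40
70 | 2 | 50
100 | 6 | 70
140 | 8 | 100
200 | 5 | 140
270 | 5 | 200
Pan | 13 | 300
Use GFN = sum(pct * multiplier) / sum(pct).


Formula: GFN = sum(pct * multiplier) / sum(pct)
sum(pct * multiplier) = 8530
sum(pct) = 100
GFN = 8530 / 100 = 85.30

Final answer: 85.30


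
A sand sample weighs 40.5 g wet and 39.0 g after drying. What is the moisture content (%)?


Formula: MC = (W_wet - W_dry) / W_wet * 100
Water mass = 40.5 - 39.0 = 1.5 g
MC = 1.5 / 40.5 * 100 = 3.7037%

Final answer: 3.7037%


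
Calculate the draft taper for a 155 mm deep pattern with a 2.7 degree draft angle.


Formula: taper = depth * tan(draft_angle)
tan(2.7 deg) = 0.0471588
taper = 155 mm * 0.0471588 = 7.3096 mm


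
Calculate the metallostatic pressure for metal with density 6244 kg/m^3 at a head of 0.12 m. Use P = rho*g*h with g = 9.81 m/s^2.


Formula: P = rho * g * h
rho * g = 6244 * 9.81 = 61253.64 N/m^3
P = 61253.64 * 0.12 = 7350.4368 Pa

7350.4368 Pa


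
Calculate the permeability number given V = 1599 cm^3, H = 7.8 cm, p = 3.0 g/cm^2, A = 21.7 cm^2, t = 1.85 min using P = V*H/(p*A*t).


Formula: Permeability Number P = (V * H) / (p * A * t)
Numerator: V * H = 1599 * 7.8 = 12472.2
Denominator: p * A * t = 3.0 * 21.7 * 1.85 = 120.435
P = 12472.2 / 120.435 = 103.5596

Final answer: 103.5596


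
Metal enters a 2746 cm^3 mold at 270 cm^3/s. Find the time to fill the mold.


Formula: t_fill = V_mold / Q_flow
t = 2746 cm^3 / 270 cm^3/s = 10.1704 s

10.1704 s


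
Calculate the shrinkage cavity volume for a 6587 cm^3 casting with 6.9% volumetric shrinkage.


Formula: V_shrink = V_casting * shrinkage_pct / 100
V_shrink = 6587 cm^3 * 6.9 / 100 = 454.5030 cm^3

Answer: 454.5030 cm^3


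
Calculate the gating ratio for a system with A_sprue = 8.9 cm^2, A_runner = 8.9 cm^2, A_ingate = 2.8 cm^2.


Sprue:Runner:Ingate = 1 : 8.9/8.9 : 2.8/8.9 = 1:1.00:0.31

Final answer: 1:1.00:0.31


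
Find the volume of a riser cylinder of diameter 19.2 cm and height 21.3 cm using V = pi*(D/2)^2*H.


Formula: V = pi * (D/2)^2 * H  (cylinder volume)
Radius = D/2 = 19.2/2 = 9.6 cm
V = pi * 9.6^2 * 21.3 = 6166.9715 cm^3


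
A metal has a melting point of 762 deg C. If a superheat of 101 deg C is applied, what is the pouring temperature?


Formula: T_pour = T_melt + Superheat
T_pour = 762 + 101 = 863 deg C

Answer: 863 deg C


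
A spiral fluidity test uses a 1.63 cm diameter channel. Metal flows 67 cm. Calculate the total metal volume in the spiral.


Formula: V = pi * (d/2)^2 * L  (cylinder volume)
Radius = 1.63/2 = 0.815 cm
V = pi * 0.815^2 * 67 = 139.8105 cm^3

Answer: 139.8105 cm^3


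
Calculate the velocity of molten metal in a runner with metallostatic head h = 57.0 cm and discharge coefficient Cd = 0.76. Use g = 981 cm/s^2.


Formula: v = Cd * sqrt(2 * g * h)  (Torricelli with discharge coefficient)
2*g*h = 2 * 981 * 57.0 = 111834.0 cm^2/s^2
sqrt(111834.0) = 334.41591 cm/s
v = 0.76 * 334.41591 = 254.1561 cm/s

Final answer: 254.1561 cm/s


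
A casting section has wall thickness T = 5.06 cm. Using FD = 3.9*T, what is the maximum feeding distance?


Formula: FD = 3.9 * T  (riser feeding-distance rule)
FD = 3.9 * 5.06 cm = 19.7340 cm

19.7340 cm


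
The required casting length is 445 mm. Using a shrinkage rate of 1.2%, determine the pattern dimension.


Formula: L_pattern = L_casting * (1 + shrinkage_rate/100)
Shrinkage factor = 1 + 1.2/100 = 1.012
L_pattern = 445 mm * 1.012 = 450.3400 mm

450.3400 mm


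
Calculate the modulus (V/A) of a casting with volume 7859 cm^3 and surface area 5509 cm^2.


Formula: Casting Modulus M = V / A
M = 7859 cm^3 / 5509 cm^2 = 1.4266 cm

Final answer: 1.4266 cm


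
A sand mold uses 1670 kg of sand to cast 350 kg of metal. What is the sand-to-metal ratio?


Formula: Sand-to-Metal Ratio = W_sand / W_metal
Ratio = 1670 kg / 350 kg = 4.7714

Final answer: 4.7714


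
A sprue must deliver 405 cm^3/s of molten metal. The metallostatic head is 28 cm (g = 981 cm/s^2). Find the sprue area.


Formula: v = sqrt(2*g*h), A = Q/v
Velocity: v = sqrt(2 * 981 * 28) = sqrt(54936) = 234.3843 cm/s
Sprue area: A = Q / v = 405 / 234.3843 = 1.7279 cm^2


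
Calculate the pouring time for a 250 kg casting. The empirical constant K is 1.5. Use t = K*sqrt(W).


Formula: t = K * sqrt(W)
sqrt(W) = sqrt(250) = 15.81139
t = 1.5 * 15.81139 = 23.7171 s

Final answer: 23.7171 s


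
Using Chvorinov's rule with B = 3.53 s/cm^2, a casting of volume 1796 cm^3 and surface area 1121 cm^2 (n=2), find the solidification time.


Formula: t_s = B * (V/A)^n  (Chvorinov's rule, n=2)
Modulus M = V/A = 1796/1121 = 1.602141 cm
M^2 = 1.602141^2 = 2.566856 cm^2
t_s = 3.53 * 2.566856 = 9.0610 s

Final answer: 9.0610 s


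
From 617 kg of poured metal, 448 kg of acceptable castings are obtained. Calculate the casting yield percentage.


Formula: Casting Yield = (W_good / W_total) * 100
Yield = (448 kg / 617 kg) * 100 = 72.6094%

Answer: 72.6094%


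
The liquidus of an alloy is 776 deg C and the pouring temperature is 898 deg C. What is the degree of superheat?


Formula: Superheat = T_pour - T_melt
Superheat = 898 - 776 = 122 deg C

Final answer: 122 deg C


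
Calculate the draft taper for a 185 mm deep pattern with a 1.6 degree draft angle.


Formula: taper = depth * tan(draft_angle)
tan(1.6 deg) = 0.0279325
taper = 185 mm * 0.0279325 = 5.1675 mm

Final answer: 5.1675 mm


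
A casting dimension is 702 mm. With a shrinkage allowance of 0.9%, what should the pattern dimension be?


Formula: L_pattern = L_casting * (1 + shrinkage_rate/100)
Shrinkage factor = 1 + 0.9/100 = 1.009
L_pattern = 702 mm * 1.009 = 708.3180 mm

708.3180 mm


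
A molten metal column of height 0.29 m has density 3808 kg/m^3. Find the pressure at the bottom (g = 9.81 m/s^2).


Formula: P = rho * g * h
rho * g = 3808 * 9.81 = 37356.48 N/m^3
P = 37356.48 * 0.29 = 10833.3792 Pa

Final answer: 10833.3792 Pa


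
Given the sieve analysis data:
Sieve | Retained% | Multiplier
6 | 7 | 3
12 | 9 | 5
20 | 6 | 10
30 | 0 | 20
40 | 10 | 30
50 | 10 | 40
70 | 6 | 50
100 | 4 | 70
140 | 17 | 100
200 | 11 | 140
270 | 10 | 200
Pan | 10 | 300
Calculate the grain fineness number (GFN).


Formula: GFN = sum(pct * multiplier) / sum(pct)
sum(pct * multiplier) = 9646
sum(pct) = 100
GFN = 9646 / 100 = 96.46

Final answer: 96.46


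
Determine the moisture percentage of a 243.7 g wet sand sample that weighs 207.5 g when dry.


Formula: MC = (W_wet - W_dry) / W_wet * 100
Water mass = 243.7 - 207.5 = 36.2 g
MC = 36.2 / 243.7 * 100 = 14.8543%

Final answer: 14.8543%


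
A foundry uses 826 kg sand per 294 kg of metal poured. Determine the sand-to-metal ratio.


Formula: Sand-to-Metal Ratio = W_sand / W_metal
Ratio = 826 kg / 294 kg = 2.8095

Final answer: 2.8095


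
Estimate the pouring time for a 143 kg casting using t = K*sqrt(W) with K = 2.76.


Formula: t = K * sqrt(W)
sqrt(W) = sqrt(143) = 11.95826
t = 2.76 * 11.95826 = 33.0048 s

33.0048 s


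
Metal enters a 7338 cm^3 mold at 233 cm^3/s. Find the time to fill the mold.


Formula: t_fill = V_mold / Q_flow
t = 7338 cm^3 / 233 cm^3/s = 31.4936 s

Final answer: 31.4936 s


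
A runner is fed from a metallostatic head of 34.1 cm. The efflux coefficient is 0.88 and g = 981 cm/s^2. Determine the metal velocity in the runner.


Formula: v = Cd * sqrt(2 * g * h)  (Torricelli with discharge coefficient)
2*g*h = 2 * 981 * 34.1 = 66904.2 cm^2/s^2
sqrt(66904.2) = 258.65846 cm/s
v = 0.88 * 258.65846 = 227.6194 cm/s


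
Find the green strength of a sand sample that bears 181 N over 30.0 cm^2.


Formula: Compressive Strength = Force / Area
Strength = 181 N / 30.0 cm^2 = 6.0333 N/cm^2

Answer: 6.0333 N/cm^2


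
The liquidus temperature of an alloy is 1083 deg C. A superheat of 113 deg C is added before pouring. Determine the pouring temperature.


Formula: T_pour = T_melt + Superheat
T_pour = 1083 + 113 = 1196 deg C


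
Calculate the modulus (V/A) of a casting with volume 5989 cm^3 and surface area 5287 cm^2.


Formula: Casting Modulus M = V / A
M = 5989 cm^3 / 5287 cm^2 = 1.1328 cm

Answer: 1.1328 cm


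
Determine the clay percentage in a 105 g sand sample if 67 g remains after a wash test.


Formula: Clay% = (W_total - W_washed) / W_total * 100
Clay mass = 105 - 67 = 38 g
Clay% = 38 / 105 * 100 = 36.1905%

Final answer: 36.1905%


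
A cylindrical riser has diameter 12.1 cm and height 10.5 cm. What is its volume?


Formula: V = pi * (D/2)^2 * H  (cylinder volume)
Radius = D/2 = 12.1/2 = 6.05 cm
V = pi * 6.05^2 * 10.5 = 1207.3965 cm^3

1207.3965 cm^3


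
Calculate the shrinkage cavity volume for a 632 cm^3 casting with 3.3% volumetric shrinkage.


Formula: V_shrink = V_casting * shrinkage_pct / 100
V_shrink = 632 cm^3 * 3.3 / 100 = 20.8560 cm^3


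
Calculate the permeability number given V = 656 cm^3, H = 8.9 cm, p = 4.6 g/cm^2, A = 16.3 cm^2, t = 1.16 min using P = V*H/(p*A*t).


Formula: Permeability Number P = (V * H) / (p * A * t)
Numerator: V * H = 656 * 8.9 = 5838.4
Denominator: p * A * t = 4.6 * 16.3 * 1.16 = 86.9768
P = 5838.4 / 86.9768 = 67.1259


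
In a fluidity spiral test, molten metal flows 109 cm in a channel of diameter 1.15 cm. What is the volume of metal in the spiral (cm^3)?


Formula: V = pi * (d/2)^2 * L  (cylinder volume)
Radius = 1.15/2 = 0.575 cm
V = pi * 0.575^2 * 109 = 113.2171 cm^3

113.2171 cm^3


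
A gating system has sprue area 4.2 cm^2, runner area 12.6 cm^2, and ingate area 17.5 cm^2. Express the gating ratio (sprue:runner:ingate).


Sprue:Runner:Ingate = 1 : 12.6/4.2 : 17.5/4.2 = 1:3.00:4.17


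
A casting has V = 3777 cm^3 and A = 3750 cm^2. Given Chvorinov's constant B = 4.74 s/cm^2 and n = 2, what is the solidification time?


Formula: t_s = B * (V/A)^n  (Chvorinov's rule, n=2)
Modulus M = V/A = 3777/3750 = 1.007200 cm
M^2 = 1.007200^2 = 1.014452 cm^2
t_s = 4.74 * 1.014452 = 4.8085 s


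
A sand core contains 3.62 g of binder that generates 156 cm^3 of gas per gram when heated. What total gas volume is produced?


Formula: V_gas = W_binder * gas_evolution_rate
V = 3.62 g * 156 cm^3/g = 564.7200 cm^3

Final answer: 564.7200 cm^3


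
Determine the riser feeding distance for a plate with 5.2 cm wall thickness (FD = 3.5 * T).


Formula: FD = 3.5 * T  (riser feeding-distance rule)
FD = 3.5 * 5.2 cm = 18.2000 cm

Answer: 18.2000 cm


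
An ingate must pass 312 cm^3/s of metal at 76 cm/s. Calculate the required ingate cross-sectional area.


Formula: A_ingate = Q / v  (continuity equation)
A = 312 cm^3/s / 76 cm/s = 4.1053 cm^2

4.1053 cm^2


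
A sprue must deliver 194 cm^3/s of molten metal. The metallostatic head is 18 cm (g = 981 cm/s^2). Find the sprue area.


Formula: v = sqrt(2*g*h), A = Q/v
Velocity: v = sqrt(2 * 981 * 18) = sqrt(35316) = 187.9255 cm/s
Sprue area: A = Q / v = 194 / 187.9255 = 1.0323 cm^2

1.0323 cm^2


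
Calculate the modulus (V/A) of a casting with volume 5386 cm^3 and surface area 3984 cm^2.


Formula: Casting Modulus M = V / A
M = 5386 cm^3 / 3984 cm^2 = 1.3519 cm

Final answer: 1.3519 cm


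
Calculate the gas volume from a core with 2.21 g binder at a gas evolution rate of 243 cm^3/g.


Formula: V_gas = W_binder * gas_evolution_rate
V = 2.21 g * 243 cm^3/g = 537.0300 cm^3


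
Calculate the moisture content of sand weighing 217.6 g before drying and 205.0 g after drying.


Formula: MC = (W_wet - W_dry) / W_wet * 100
Water mass = 217.6 - 205.0 = 12.6 g
MC = 12.6 / 217.6 * 100 = 5.7904%

Answer: 5.7904%


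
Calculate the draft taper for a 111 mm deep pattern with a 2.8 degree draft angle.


Formula: taper = depth * tan(draft_angle)
tan(2.8 deg) = 0.0489082
taper = 111 mm * 0.0489082 = 5.4288 mm

Answer: 5.4288 mm


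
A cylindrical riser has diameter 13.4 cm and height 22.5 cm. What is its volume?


Formula: V = pi * (D/2)^2 * H  (cylinder volume)
Radius = D/2 = 13.4/2 = 6.7 cm
V = pi * 6.7^2 * 22.5 = 3173.0871 cm^3


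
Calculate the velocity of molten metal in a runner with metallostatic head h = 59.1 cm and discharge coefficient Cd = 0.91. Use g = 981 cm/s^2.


Formula: v = Cd * sqrt(2 * g * h)  (Torricelli with discharge coefficient)
2*g*h = 2 * 981 * 59.1 = 115954.2 cm^2/s^2
sqrt(115954.2) = 340.52048 cm/s
v = 0.91 * 340.52048 = 309.8736 cm/s

Final answer: 309.8736 cm/s


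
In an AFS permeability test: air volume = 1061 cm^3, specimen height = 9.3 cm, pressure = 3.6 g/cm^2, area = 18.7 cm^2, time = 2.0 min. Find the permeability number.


Formula: Permeability Number P = (V * H) / (p * A * t)
Numerator: V * H = 1061 * 9.3 = 9867.3
Denominator: p * A * t = 3.6 * 18.7 * 2.0 = 134.64
P = 9867.3 / 134.64 = 73.2865


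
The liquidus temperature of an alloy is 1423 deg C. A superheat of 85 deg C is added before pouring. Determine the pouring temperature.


Formula: T_pour = T_melt + Superheat
T_pour = 1423 + 85 = 1508 deg C

Final answer: 1508 deg C


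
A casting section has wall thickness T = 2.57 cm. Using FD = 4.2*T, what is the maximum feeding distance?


Formula: FD = 4.2 * T  (riser feeding-distance rule)
FD = 4.2 * 2.57 cm = 10.7940 cm


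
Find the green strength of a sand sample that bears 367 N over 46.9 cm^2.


Formula: Compressive Strength = Force / Area
Strength = 367 N / 46.9 cm^2 = 7.8252 N/cm^2

7.8252 N/cm^2


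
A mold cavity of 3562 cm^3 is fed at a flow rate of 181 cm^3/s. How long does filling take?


Formula: t_fill = V_mold / Q_flow
t = 3562 cm^3 / 181 cm^3/s = 19.6796 s

Answer: 19.6796 s


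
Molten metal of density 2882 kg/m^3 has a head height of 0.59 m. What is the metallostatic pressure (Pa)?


Formula: P = rho * g * h
rho * g = 2882 * 9.81 = 28272.42 N/m^3
P = 28272.42 * 0.59 = 16680.7278 Pa

Final answer: 16680.7278 Pa


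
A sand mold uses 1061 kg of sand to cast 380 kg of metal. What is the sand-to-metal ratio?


Formula: Sand-to-Metal Ratio = W_sand / W_metal
Ratio = 1061 kg / 380 kg = 2.7921

2.7921


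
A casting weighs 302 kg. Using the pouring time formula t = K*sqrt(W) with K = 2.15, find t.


Formula: t = K * sqrt(W)
sqrt(W) = sqrt(302) = 17.37815
t = 2.15 * 17.37815 = 37.3630 s

Answer: 37.3630 s


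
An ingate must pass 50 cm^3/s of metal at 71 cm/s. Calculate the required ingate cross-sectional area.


Formula: A_ingate = Q / v  (continuity equation)
A = 50 cm^3/s / 71 cm/s = 0.7042 cm^2


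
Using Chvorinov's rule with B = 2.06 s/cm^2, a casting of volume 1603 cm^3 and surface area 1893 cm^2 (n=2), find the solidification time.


Formula: t_s = B * (V/A)^n  (Chvorinov's rule, n=2)
Modulus M = V/A = 1603/1893 = 0.846804 cm
M^2 = 0.846804^2 = 0.717077 cm^2
t_s = 2.06 * 0.717077 = 1.4772 s

Answer: 1.4772 s


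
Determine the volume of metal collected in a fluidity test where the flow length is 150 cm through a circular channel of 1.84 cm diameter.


Formula: V = pi * (d/2)^2 * L  (cylinder volume)
Radius = 1.84/2 = 0.92 cm
V = pi * 0.92^2 * 150 = 398.8566 cm^3

398.8566 cm^3


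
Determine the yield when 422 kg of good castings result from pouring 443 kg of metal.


Formula: Casting Yield = (W_good / W_total) * 100
Yield = (422 kg / 443 kg) * 100 = 95.2596%

Answer: 95.2596%


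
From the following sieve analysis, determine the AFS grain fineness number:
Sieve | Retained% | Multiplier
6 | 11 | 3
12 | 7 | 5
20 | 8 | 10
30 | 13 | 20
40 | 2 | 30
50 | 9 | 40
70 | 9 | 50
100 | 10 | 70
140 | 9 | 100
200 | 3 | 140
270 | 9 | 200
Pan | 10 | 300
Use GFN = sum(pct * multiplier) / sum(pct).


Formula: GFN = sum(pct * multiplier) / sum(pct)
sum(pct * multiplier) = 8098
sum(pct) = 100
GFN = 8098 / 100 = 80.98

Answer: 80.98


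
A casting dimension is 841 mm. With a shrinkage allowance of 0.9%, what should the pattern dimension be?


Formula: L_pattern = L_casting * (1 + shrinkage_rate/100)
Shrinkage factor = 1 + 0.9/100 = 1.009
L_pattern = 841 mm * 1.009 = 848.5690 mm

Final answer: 848.5690 mm


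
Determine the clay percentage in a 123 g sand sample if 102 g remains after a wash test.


Formula: Clay% = (W_total - W_washed) / W_total * 100
Clay mass = 123 - 102 = 21 g
Clay% = 21 / 123 * 100 = 17.0732%

Final answer: 17.0732%


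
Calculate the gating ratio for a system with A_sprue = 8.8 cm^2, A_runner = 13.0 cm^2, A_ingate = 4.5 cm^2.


Sprue:Runner:Ingate = 1 : 13.0/8.8 : 4.5/8.8 = 1:1.48:0.51


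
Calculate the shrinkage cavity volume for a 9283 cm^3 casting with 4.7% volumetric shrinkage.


Formula: V_shrink = V_casting * shrinkage_pct / 100
V_shrink = 9283 cm^3 * 4.7 / 100 = 436.3010 cm^3

Answer: 436.3010 cm^3


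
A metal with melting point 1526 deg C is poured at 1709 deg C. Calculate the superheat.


Formula: Superheat = T_pour - T_melt
Superheat = 1709 - 1526 = 183 deg C

183 deg C


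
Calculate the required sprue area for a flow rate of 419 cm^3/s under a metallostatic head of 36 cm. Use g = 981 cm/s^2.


Formula: v = sqrt(2*g*h), A = Q/v
Velocity: v = sqrt(2 * 981 * 36) = sqrt(70632) = 265.7668 cm/s
Sprue area: A = Q / v = 419 / 265.7668 = 1.5766 cm^2

Answer: 1.5766 cm^2


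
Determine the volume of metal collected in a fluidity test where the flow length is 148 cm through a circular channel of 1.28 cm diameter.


Formula: V = pi * (d/2)^2 * L  (cylinder volume)
Radius = 1.28/2 = 0.64 cm
V = pi * 0.64^2 * 148 = 190.4459 cm^3

Answer: 190.4459 cm^3


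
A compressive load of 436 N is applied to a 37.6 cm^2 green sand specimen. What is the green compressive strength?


Formula: Compressive Strength = Force / Area
Strength = 436 N / 37.6 cm^2 = 11.5957 N/cm^2

11.5957 N/cm^2


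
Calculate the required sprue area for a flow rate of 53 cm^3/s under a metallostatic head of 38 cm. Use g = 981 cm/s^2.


Formula: v = sqrt(2*g*h), A = Q/v
Velocity: v = sqrt(2 * 981 * 38) = sqrt(74556) = 273.0494 cm/s
Sprue area: A = Q / v = 53 / 273.0494 = 0.1941 cm^2

0.1941 cm^2


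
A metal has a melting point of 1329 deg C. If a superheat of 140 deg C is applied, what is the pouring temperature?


Formula: T_pour = T_melt + Superheat
T_pour = 1329 + 140 = 1469 deg C

Final answer: 1469 deg C


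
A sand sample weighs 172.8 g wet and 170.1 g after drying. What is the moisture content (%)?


Formula: MC = (W_wet - W_dry) / W_wet * 100
Water mass = 172.8 - 170.1 = 2.7 g
MC = 2.7 / 172.8 * 100 = 1.5625%

1.5625%


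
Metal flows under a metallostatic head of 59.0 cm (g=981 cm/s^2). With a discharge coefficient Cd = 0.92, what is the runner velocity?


Formula: v = Cd * sqrt(2 * g * h)  (Torricelli with discharge coefficient)
2*g*h = 2 * 981 * 59.0 = 115758.0 cm^2/s^2
sqrt(115758.0) = 340.23227 cm/s
v = 0.92 * 340.23227 = 313.0137 cm/s

313.0137 cm/s


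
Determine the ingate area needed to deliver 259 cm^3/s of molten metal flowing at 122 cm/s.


Formula: A_ingate = Q / v  (continuity equation)
A = 259 cm^3/s / 122 cm/s = 2.1230 cm^2

Final answer: 2.1230 cm^2


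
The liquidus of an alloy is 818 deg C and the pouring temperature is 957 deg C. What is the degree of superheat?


Formula: Superheat = T_pour - T_melt
Superheat = 957 - 818 = 139 deg C

139 deg C


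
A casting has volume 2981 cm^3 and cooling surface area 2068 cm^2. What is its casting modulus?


Formula: Casting Modulus M = V / A
M = 2981 cm^3 / 2068 cm^2 = 1.4415 cm

Final answer: 1.4415 cm


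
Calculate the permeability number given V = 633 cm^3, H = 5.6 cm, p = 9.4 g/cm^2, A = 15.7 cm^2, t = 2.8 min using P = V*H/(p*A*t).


Formula: Permeability Number P = (V * H) / (p * A * t)
Numerator: V * H = 633 * 5.6 = 3544.8
Denominator: p * A * t = 9.4 * 15.7 * 2.8 = 413.224
P = 3544.8 / 413.224 = 8.5784

8.5784


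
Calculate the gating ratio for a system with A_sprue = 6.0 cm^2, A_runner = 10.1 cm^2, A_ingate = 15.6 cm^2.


Sprue:Runner:Ingate = 1 : 10.1/6.0 : 15.6/6.0 = 1:1.68:2.60

Answer: 1:1.68:2.60


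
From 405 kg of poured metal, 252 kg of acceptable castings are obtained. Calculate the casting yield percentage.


Formula: Casting Yield = (W_good / W_total) * 100
Yield = (252 kg / 405 kg) * 100 = 62.2222%

Answer: 62.2222%


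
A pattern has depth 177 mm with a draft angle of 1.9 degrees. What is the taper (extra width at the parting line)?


Formula: taper = depth * tan(draft_angle)
tan(1.9 deg) = 0.0331734
taper = 177 mm * 0.0331734 = 5.8717 mm

5.8717 mm


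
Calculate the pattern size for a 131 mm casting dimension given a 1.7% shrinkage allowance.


Formula: L_pattern = L_casting * (1 + shrinkage_rate/100)
Shrinkage factor = 1 + 1.7/100 = 1.017
L_pattern = 131 mm * 1.017 = 133.2270 mm

Final answer: 133.2270 mm


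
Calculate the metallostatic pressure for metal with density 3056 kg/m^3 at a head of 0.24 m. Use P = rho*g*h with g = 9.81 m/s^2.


Formula: P = rho * g * h
rho * g = 3056 * 9.81 = 29979.36 N/m^3
P = 29979.36 * 0.24 = 7195.0464 Pa

7195.0464 Pa


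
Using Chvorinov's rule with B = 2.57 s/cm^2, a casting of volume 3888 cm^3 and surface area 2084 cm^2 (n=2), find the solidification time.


Formula: t_s = B * (V/A)^n  (Chvorinov's rule, n=2)
Modulus M = V/A = 3888/2084 = 1.865643 cm
M^2 = 1.865643^2 = 3.480624 cm^2
t_s = 2.57 * 3.480624 = 8.9452 s

Final answer: 8.9452 s


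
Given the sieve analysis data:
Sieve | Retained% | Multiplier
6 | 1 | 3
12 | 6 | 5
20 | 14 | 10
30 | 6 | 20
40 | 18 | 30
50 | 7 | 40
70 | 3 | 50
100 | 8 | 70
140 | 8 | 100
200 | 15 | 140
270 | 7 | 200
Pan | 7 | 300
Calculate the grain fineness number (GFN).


Formula: GFN = sum(pct * multiplier) / sum(pct)
sum(pct * multiplier) = 8223
sum(pct) = 100
GFN = 8223 / 100 = 82.23

Answer: 82.23


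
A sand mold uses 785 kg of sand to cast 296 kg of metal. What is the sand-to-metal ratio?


Formula: Sand-to-Metal Ratio = W_sand / W_metal
Ratio = 785 kg / 296 kg = 2.6520

Answer: 2.6520


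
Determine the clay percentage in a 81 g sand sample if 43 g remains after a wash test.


Formula: Clay% = (W_total - W_washed) / W_total * 100
Clay mass = 81 - 43 = 38 g
Clay% = 38 / 81 * 100 = 46.9136%

Answer: 46.9136%


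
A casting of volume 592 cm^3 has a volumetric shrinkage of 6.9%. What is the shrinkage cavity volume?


Formula: V_shrink = V_casting * shrinkage_pct / 100
V_shrink = 592 cm^3 * 6.9 / 100 = 40.8480 cm^3

Final answer: 40.8480 cm^3


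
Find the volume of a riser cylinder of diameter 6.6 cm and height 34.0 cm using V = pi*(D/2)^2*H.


Formula: V = pi * (D/2)^2 * H  (cylinder volume)
Radius = D/2 = 6.6/2 = 3.3 cm
V = pi * 3.3^2 * 34.0 = 1163.2061 cm^3

Answer: 1163.2061 cm^3


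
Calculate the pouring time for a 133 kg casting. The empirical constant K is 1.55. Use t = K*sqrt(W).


Formula: t = K * sqrt(W)
sqrt(W) = sqrt(133) = 11.53256
t = 1.55 * 11.53256 = 17.8755 s


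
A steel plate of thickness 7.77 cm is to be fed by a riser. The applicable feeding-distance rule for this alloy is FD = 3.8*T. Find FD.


Formula: FD = 3.8 * T  (riser feeding-distance rule)
FD = 3.8 * 7.77 cm = 29.5260 cm


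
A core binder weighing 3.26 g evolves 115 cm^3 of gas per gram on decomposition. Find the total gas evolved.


Formula: V_gas = W_binder * gas_evolution_rate
V = 3.26 g * 115 cm^3/g = 374.9000 cm^3


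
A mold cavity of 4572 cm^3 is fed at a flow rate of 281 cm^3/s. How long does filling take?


Formula: t_fill = V_mold / Q_flow
t = 4572 cm^3 / 281 cm^3/s = 16.2705 s


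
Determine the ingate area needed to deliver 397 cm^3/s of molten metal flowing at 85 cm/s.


Formula: A_ingate = Q / v  (continuity equation)
A = 397 cm^3/s / 85 cm/s = 4.6706 cm^2

Final answer: 4.6706 cm^2


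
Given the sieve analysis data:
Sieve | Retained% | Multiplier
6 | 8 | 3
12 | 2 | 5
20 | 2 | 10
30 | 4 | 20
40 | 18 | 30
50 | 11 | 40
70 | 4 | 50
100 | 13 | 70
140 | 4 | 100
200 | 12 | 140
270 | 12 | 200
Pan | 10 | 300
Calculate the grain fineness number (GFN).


Formula: GFN = sum(pct * multiplier) / sum(pct)
sum(pct * multiplier) = 9704
sum(pct) = 100
GFN = 9704 / 100 = 97.04


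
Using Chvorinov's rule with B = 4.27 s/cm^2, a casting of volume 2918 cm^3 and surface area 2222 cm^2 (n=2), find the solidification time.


Formula: t_s = B * (V/A)^n  (Chvorinov's rule, n=2)
Modulus M = V/A = 2918/2222 = 1.313231 cm
M^2 = 1.313231^2 = 1.724576 cm^2
t_s = 4.27 * 1.724576 = 7.3639 s

Answer: 7.3639 s


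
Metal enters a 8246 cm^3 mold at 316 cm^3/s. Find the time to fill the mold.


Formula: t_fill = V_mold / Q_flow
t = 8246 cm^3 / 316 cm^3/s = 26.0949 s

26.0949 s


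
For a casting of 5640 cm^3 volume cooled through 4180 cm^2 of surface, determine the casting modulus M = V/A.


Formula: Casting Modulus M = V / A
M = 5640 cm^3 / 4180 cm^2 = 1.3493 cm

Final answer: 1.3493 cm


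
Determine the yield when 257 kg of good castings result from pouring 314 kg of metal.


Formula: Casting Yield = (W_good / W_total) * 100
Yield = (257 kg / 314 kg) * 100 = 81.8471%

Final answer: 81.8471%


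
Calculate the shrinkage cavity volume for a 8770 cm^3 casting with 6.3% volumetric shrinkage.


Formula: V_shrink = V_casting * shrinkage_pct / 100
V_shrink = 8770 cm^3 * 6.3 / 100 = 552.5100 cm^3

552.5100 cm^3


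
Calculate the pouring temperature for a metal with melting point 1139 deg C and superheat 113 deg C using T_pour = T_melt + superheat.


Formula: T_pour = T_melt + Superheat
T_pour = 1139 + 113 = 1252 deg C

1252 deg C


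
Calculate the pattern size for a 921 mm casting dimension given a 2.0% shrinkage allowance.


Formula: L_pattern = L_casting * (1 + shrinkage_rate/100)
Shrinkage factor = 1 + 2.0/100 = 1.02
L_pattern = 921 mm * 1.02 = 939.4200 mm


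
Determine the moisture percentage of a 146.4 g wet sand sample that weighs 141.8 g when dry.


Formula: MC = (W_wet - W_dry) / W_wet * 100
Water mass = 146.4 - 141.8 = 4.6 g
MC = 4.6 / 146.4 * 100 = 3.1421%

3.1421%


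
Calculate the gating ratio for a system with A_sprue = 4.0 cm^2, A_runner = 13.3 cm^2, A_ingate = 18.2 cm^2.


Sprue:Runner:Ingate = 1 : 13.3/4.0 : 18.2/4.0 = 1:3.33:4.55

Final answer: 1:3.33:4.55


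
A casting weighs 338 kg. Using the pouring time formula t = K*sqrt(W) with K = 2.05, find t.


Formula: t = K * sqrt(W)
sqrt(W) = sqrt(338) = 18.38478
t = 2.05 * 18.38478 = 37.6888 s


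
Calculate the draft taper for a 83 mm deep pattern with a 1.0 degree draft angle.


Formula: taper = depth * tan(draft_angle)
tan(1.0 deg) = 0.0174551
taper = 83 mm * 0.0174551 = 1.4488 mm


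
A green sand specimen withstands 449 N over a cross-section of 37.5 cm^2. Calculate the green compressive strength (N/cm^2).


Formula: Compressive Strength = Force / Area
Strength = 449 N / 37.5 cm^2 = 11.9733 N/cm^2


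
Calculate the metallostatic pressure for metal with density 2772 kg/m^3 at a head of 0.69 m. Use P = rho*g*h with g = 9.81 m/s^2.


Formula: P = rho * g * h
rho * g = 2772 * 9.81 = 27193.32 N/m^3
P = 27193.32 * 0.69 = 18763.3908 Pa

18763.3908 Pa


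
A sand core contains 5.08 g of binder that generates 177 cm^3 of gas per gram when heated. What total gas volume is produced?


Formula: V_gas = W_binder * gas_evolution_rate
V = 5.08 g * 177 cm^3/g = 899.1600 cm^3

899.1600 cm^3


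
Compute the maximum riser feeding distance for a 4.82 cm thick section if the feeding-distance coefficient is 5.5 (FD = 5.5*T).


Formula: FD = 5.5 * T  (riser feeding-distance rule)
FD = 5.5 * 4.82 cm = 26.5100 cm

Final answer: 26.5100 cm


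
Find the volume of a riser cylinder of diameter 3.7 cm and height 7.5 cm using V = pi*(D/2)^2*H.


Formula: V = pi * (D/2)^2 * H  (cylinder volume)
Radius = D/2 = 3.7/2 = 1.85 cm
V = pi * 1.85^2 * 7.5 = 80.6408 cm^3

Answer: 80.6408 cm^3


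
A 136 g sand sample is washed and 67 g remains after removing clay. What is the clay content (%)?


Formula: Clay% = (W_total - W_washed) / W_total * 100
Clay mass = 136 - 67 = 69 g
Clay% = 69 / 136 * 100 = 50.7353%

Final answer: 50.7353%


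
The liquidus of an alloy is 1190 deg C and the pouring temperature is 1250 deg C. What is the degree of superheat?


Formula: Superheat = T_pour - T_melt
Superheat = 1250 - 1190 = 60 deg C


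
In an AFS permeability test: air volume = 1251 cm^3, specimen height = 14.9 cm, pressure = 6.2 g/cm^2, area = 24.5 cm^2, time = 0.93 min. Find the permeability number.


Formula: Permeability Number P = (V * H) / (p * A * t)
Numerator: V * H = 1251 * 14.9 = 18639.9
Denominator: p * A * t = 6.2 * 24.5 * 0.93 = 141.267
P = 18639.9 / 141.267 = 131.9480

Final answer: 131.9480


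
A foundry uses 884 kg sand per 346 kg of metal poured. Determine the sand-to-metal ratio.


Formula: Sand-to-Metal Ratio = W_sand / W_metal
Ratio = 884 kg / 346 kg = 2.5549


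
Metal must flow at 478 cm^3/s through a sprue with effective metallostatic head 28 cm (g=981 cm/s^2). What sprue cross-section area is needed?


Formula: v = sqrt(2*g*h), A = Q/v
Velocity: v = sqrt(2 * 981 * 28) = sqrt(54936) = 234.3843 cm/s
Sprue area: A = Q / v = 478 / 234.3843 = 2.0394 cm^2

2.0394 cm^2


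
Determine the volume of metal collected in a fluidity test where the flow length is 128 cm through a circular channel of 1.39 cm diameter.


Formula: V = pi * (d/2)^2 * L  (cylinder volume)
Radius = 1.39/2 = 0.695 cm
V = pi * 0.695^2 * 128 = 194.2359 cm^3

Final answer: 194.2359 cm^3


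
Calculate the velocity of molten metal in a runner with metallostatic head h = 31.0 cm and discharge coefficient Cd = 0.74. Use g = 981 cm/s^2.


Formula: v = Cd * sqrt(2 * g * h)  (Torricelli with discharge coefficient)
2*g*h = 2 * 981 * 31.0 = 60822.0 cm^2/s^2
sqrt(60822.0) = 246.62117 cm/s
v = 0.74 * 246.62117 = 182.4997 cm/s


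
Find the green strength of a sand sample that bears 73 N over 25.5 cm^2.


Formula: Compressive Strength = Force / Area
Strength = 73 N / 25.5 cm^2 = 2.8627 N/cm^2

Answer: 2.8627 N/cm^2


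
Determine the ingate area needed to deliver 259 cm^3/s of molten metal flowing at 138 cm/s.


Formula: A_ingate = Q / v  (continuity equation)
A = 259 cm^3/s / 138 cm/s = 1.8768 cm^2

1.8768 cm^2


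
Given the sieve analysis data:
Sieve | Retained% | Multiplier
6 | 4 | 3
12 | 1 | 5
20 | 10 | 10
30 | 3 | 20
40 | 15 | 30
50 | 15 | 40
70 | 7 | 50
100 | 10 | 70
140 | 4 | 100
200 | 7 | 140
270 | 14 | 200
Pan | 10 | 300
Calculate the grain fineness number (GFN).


Formula: GFN = sum(pct * multiplier) / sum(pct)
sum(pct * multiplier) = 9457
sum(pct) = 100
GFN = 9457 / 100 = 94.57

Final answer: 94.57


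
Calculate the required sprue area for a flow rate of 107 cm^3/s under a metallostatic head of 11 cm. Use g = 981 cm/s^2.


Formula: v = sqrt(2*g*h), A = Q/v
Velocity: v = sqrt(2 * 981 * 11) = sqrt(21582) = 146.9081 cm/s
Sprue area: A = Q / v = 107 / 146.9081 = 0.7283 cm^2

Answer: 0.7283 cm^2


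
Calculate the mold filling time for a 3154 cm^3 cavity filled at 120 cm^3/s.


Formula: t_fill = V_mold / Q_flow
t = 3154 cm^3 / 120 cm^3/s = 26.2833 s


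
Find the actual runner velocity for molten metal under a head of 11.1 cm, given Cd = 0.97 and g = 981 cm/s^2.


Formula: v = Cd * sqrt(2 * g * h)  (Torricelli with discharge coefficient)
2*g*h = 2 * 981 * 11.1 = 21778.2 cm^2/s^2
sqrt(21778.2) = 147.57439 cm/s
v = 0.97 * 147.57439 = 143.1472 cm/s


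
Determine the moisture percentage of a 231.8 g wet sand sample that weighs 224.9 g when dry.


Formula: MC = (W_wet - W_dry) / W_wet * 100
Water mass = 231.8 - 224.9 = 6.9 g
MC = 6.9 / 231.8 * 100 = 2.9767%

Answer: 2.9767%
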